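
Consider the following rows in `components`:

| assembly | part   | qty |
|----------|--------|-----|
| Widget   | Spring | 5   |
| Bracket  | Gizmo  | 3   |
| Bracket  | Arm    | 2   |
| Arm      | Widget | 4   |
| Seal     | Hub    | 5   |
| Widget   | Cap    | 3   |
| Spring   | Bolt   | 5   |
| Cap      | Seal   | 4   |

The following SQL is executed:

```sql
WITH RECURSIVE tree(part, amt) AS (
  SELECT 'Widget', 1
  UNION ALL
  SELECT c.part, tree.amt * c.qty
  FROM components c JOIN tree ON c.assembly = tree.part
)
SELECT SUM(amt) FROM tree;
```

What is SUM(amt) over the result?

Base: (Widget, amt=1).
Iteration 1: components of {Widget} -> Cap = 1*3 = 3, Spring = 1*5 = 5.
Iteration 2: components of {Cap,Spring} -> Bolt = 5*5 = 25, Seal = 3*4 = 12.
Iteration 3: components of {Bolt,Seal} -> Hub = 12*5 = 60.
Iteration 4: no further components; recursion stops.
SUM(amt) = 1 + 5 + 3 + 25 + 12 + 60 = 106.

106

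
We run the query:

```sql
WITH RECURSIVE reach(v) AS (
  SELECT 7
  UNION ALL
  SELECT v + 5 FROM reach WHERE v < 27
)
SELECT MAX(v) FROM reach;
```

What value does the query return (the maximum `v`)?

Base: v=7.
Iteration 1: 7 < 27 holds -> v = 7 + 5 = 12.
Iteration 2: 12 < 27 holds -> v = 12 + 5 = 17.
Iteration 3: 17 < 27 holds -> v = 17 + 5 = 22.
Iteration 4: 22 < 27 holds -> v = 22 + 5 = 27.
Iteration 5: 27 < 27 fails; recursion stops.
v values: 7, 12, 17, 22, 27; the maximum is 27.

27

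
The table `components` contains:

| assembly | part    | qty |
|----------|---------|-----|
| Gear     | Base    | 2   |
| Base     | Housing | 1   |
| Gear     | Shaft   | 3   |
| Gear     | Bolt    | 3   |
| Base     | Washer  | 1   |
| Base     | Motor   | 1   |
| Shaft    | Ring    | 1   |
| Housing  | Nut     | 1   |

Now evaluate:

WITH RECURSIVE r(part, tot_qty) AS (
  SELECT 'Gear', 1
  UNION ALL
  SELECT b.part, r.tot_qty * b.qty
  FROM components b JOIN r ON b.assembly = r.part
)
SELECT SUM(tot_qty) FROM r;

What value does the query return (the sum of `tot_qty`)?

20

Base: (Gear, tot_qty=1).
Iteration 1: components of {Gear} -> Base = 1*2 = 2, Bolt = 1*3 = 3, Shaft = 1*3 = 3.
Iteration 2: components of {Base,Bolt,Shaft} -> Housing = 2*1 = 2, Motor = 2*1 = 2, Ring = 3*1 = 3, Washer = 2*1 = 2.
Iteration 3: components of {Housing,Motor,Ring,Washer} -> Nut = 2*1 = 2.
Iteration 4: no further components; recursion stops.
SUM(tot_qty) = 1 + 2 + 3 + 3 + 2 + 2 + 2 + 3 + 2 = 20.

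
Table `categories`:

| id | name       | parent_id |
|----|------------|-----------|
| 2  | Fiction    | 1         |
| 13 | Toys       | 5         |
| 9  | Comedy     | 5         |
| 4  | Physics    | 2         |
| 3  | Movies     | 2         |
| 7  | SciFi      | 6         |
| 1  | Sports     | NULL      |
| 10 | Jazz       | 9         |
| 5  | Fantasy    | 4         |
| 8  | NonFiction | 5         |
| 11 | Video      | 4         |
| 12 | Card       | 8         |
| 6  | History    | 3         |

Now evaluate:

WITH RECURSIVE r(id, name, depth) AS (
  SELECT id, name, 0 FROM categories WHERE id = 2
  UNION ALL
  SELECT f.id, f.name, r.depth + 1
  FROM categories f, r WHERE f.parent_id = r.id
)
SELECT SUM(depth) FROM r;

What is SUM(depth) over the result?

28

Base: id=2 (Fiction) at depth 0.
Iteration 1: rows with parent_id in {2} -> Movies (id 3, depth 1), Physics (id 4, depth 1).
Iteration 2: rows with parent_id in {3,4} -> Fantasy (id 5, depth 2), History (id 6, depth 2), Video (id 11, depth 2).
Iteration 3: rows with parent_id in {5,6,11} -> SciFi (id 7, depth 3), NonFiction (id 8, depth 3), Comedy (id 9, depth 3), Toys (id 13, depth 3).
Iteration 4: rows with parent_id in {7,8,9,13} -> Jazz (id 10, depth 4), Card (id 12, depth 4).
Iteration 5: no rows with parent_id in {10,12}; recursion stops.
SUM(depth) = 0 + 1 + 1 + 2 + 2 + 2 + 3 + 3 + 3 + 3 + 4 + 4 = 28.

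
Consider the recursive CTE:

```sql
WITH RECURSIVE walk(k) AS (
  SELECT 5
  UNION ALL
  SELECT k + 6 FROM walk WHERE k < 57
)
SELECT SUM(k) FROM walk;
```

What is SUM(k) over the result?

320

Base: k=5.
Iteration 1: 5 < 57 holds -> k = 5 + 6 = 11.
Iteration 2: 11 < 57 holds -> k = 11 + 6 = 17.
Iteration 3: 17 < 57 holds -> k = 17 + 6 = 23.
Iteration 4: 23 < 57 holds -> k = 23 + 6 = 29.
Iteration 5: 29 < 57 holds -> k = 29 + 6 = 35.
Iteration 6: 35 < 57 holds -> k = 35 + 6 = 41.
Iteration 7: 41 < 57 holds -> k = 41 + 6 = 47.
Iteration 8: 47 < 57 holds -> k = 47 + 6 = 53.
Iteration 9: 53 < 57 holds -> k = 53 + 6 = 59.
Iteration 10: 59 < 57 fails; recursion stops.
SUM(k) = 5 + 11 + 17 + 23 + 29 + 35 + 41 + 47 + 53 + 59 = 320.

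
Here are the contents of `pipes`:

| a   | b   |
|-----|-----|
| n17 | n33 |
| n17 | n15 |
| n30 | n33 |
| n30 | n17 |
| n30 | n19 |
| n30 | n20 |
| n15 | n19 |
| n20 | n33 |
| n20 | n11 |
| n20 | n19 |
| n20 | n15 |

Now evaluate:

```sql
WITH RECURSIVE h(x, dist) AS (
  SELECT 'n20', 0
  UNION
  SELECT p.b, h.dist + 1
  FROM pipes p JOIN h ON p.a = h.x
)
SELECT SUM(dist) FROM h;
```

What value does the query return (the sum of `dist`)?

Base: (n20, dist=0).
Iteration 1: edges from {n20} -> (n11, dist=1), (n15, dist=1), (n19, dist=1), (n33, dist=1).
Iteration 2: edges from {n11,n15,n19,n33} -> (n19, dist=2).
Iteration 3: no outgoing edges from {n19}; recursion stops.
SUM(dist) = 0 + 1 + 1 + 1 + 1 + 2 = 6.

6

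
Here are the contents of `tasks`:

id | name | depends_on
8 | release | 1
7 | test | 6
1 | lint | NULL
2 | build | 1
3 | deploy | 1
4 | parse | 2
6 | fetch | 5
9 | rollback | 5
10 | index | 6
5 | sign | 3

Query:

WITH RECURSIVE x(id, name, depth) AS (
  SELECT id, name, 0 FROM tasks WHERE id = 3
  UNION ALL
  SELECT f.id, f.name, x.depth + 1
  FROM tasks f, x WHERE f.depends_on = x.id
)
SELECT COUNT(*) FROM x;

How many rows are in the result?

Base: id=3 (deploy) at depth 0.
Iteration 1: rows with depends_on in {3} -> sign (id 5, depth 1).
Iteration 2: rows with depends_on in {5} -> fetch (id 6, depth 2), rollback (id 9, depth 2).
Iteration 3: rows with depends_on in {6,9} -> test (id 7, depth 3), index (id 10, depth 3).
Iteration 4: no rows with depends_on in {7,10}; recursion stops.
Total rows emitted: 6.

6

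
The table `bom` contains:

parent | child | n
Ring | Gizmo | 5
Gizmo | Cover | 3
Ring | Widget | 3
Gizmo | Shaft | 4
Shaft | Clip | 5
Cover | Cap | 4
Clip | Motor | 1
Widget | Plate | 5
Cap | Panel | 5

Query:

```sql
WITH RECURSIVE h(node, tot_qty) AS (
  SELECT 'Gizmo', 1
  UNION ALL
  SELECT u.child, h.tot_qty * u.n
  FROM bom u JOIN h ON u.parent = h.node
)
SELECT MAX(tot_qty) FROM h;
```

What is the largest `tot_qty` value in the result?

60

Base: (Gizmo, tot_qty=1).
Iteration 1: components of {Gizmo} -> Cover = 1*3 = 3, Shaft = 1*4 = 4.
Iteration 2: components of {Cover,Shaft} -> Cap = 3*4 = 12, Clip = 4*5 = 20.
Iteration 3: components of {Cap,Clip} -> Motor = 20*1 = 20, Panel = 12*5 = 60.
Iteration 4: no further components; recursion stops.
tot_qty values: 1, 3, 4, 12, 20, 60, 20; the maximum is 60.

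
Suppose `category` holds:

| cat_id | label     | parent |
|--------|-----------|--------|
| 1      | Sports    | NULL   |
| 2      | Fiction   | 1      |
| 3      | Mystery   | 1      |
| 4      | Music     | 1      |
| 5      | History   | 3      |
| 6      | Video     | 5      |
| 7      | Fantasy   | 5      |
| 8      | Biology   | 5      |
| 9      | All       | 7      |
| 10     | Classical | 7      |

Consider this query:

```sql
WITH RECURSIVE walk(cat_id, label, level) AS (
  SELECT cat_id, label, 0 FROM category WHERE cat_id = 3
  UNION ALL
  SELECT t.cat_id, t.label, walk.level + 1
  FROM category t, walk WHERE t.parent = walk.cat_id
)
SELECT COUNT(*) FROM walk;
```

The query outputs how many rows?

7

Base: cat_id=3 (Mystery) at level 0.
Iteration 1: rows with parent in {3} -> History (id 5, level 1).
Iteration 2: rows with parent in {5} -> Video (id 6, level 2), Fantasy (id 7, level 2), Biology (id 8, level 2).
Iteration 3: rows with parent in {6,7,8} -> All (id 9, level 3), Classical (id 10, level 3).
Iteration 4: no rows with parent in {9,10}; recursion stops.
Total rows emitted: 7.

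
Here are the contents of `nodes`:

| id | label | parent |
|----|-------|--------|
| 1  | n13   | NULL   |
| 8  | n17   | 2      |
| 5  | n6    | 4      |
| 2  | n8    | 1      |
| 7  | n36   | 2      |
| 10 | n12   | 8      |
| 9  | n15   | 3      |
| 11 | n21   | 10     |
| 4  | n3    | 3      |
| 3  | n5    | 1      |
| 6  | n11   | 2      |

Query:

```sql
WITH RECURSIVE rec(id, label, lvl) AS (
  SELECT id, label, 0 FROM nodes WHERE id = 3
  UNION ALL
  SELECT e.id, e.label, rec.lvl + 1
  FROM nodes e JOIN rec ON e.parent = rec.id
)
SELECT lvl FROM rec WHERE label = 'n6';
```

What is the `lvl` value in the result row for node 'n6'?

Base: id=3 (n5) at lvl 0.
Iteration 1: rows with parent in {3} -> n3 (id 4, lvl 1), n15 (id 9, lvl 1).
Iteration 2: rows with parent in {4,9} -> n6 (id 5, lvl 2).
Iteration 3: no rows with parent in {5}; recursion stops.

2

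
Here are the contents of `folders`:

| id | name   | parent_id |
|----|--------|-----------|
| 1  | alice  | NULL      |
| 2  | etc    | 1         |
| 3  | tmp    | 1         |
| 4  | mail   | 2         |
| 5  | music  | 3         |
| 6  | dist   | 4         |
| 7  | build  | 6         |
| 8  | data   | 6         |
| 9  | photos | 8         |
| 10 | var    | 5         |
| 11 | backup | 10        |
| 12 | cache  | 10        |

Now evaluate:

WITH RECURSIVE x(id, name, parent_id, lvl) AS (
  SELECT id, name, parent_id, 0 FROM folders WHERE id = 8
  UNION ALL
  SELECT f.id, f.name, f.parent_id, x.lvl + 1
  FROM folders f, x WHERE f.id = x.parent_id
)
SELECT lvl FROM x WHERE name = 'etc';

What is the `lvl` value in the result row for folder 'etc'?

3

Base: id=8 (data), parent_id=6, lvl 0.
Iteration 1: join on id=6 -> dist (id 6, parent_id=4, lvl 1).
Iteration 2: join on id=4 -> mail (id 4, parent_id=2, lvl 2).
Iteration 3: join on id=2 -> etc (id 2, parent_id=1, lvl 3).
Iteration 4: join on id=1 -> alice (id 1, parent_id=NULL, lvl 4).
Iteration 5: parent_id is NULL; no match; recursion stops.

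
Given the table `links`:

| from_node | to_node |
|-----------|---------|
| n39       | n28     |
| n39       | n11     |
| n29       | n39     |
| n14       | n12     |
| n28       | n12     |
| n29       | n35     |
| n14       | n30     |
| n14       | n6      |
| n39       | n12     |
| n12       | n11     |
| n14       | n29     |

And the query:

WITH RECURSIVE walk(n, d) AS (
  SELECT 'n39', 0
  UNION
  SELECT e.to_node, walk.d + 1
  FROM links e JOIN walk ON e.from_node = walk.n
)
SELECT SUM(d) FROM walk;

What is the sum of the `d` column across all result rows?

10

Base: (n39, d=0).
Iteration 1: edges from {n39} -> (n11, d=1), (n12, d=1), (n28, d=1).
Iteration 2: edges from {n11,n12,n28} -> (n11, d=2), (n12, d=2).
Iteration 3: edges from {n11,n12} -> (n11, d=3).
Iteration 4: no outgoing edges from {n11}; recursion stops.
SUM(d) = 0 + 1 + 1 + 1 + 2 + 2 + 3 = 10.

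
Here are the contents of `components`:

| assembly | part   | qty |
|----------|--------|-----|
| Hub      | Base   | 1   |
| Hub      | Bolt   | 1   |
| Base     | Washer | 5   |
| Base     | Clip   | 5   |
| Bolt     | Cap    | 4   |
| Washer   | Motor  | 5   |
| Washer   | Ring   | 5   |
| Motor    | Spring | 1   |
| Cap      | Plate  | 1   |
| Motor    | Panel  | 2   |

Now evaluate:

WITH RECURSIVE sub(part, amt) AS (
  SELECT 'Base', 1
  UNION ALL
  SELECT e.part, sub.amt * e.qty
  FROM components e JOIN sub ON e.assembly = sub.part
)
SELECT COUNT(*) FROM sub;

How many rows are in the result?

7

Base: (Base, amt=1).
Iteration 1: components of {Base} -> Clip = 1*5 = 5, Washer = 1*5 = 5.
Iteration 2: components of {Clip,Washer} -> Motor = 5*5 = 25, Ring = 5*5 = 25.
Iteration 3: components of {Motor,Ring} -> Panel = 25*2 = 50, Spring = 25*1 = 25.
Iteration 4: no further components; recursion stops.
Total rows emitted: 7.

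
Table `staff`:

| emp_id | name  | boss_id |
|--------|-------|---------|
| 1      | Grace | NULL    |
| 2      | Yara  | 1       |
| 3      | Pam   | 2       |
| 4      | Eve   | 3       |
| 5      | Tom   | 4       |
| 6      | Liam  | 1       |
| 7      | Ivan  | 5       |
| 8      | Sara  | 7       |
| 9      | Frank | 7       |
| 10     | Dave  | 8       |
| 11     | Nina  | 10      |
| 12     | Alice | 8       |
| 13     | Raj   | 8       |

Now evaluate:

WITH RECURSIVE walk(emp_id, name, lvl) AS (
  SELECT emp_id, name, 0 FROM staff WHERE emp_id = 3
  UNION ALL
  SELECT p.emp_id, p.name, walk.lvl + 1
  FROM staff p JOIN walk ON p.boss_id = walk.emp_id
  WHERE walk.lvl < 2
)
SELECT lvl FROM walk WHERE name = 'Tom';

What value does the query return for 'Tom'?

2

Base: emp_id=3 (Pam) at lvl 0.
Iteration 1: rows with boss_id in {3} -> Eve (id 4, lvl 1).
Iteration 2: rows with boss_id in {4} -> Tom (id 5, lvl 2).
Iteration 3: lvl < 2 fails for all current rows; recursion stops.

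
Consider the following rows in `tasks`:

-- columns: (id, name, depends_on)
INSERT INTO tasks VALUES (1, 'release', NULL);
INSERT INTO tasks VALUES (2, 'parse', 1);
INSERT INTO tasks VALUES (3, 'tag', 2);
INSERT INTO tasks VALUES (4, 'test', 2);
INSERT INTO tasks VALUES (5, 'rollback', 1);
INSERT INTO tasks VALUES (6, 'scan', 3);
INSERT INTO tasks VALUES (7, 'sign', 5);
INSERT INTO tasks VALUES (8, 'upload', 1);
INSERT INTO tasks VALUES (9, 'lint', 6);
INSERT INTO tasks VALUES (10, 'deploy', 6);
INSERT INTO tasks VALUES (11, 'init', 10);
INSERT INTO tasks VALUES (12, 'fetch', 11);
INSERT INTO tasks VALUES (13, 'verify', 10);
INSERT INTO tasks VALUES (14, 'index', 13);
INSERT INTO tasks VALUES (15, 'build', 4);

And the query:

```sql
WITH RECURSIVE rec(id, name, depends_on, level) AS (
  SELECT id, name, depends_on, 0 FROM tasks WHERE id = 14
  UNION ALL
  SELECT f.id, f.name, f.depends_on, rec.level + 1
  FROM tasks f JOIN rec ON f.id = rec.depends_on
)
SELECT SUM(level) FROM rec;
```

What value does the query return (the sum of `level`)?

Base: id=14 (index), depends_on=13, level 0.
Iteration 1: join on id=13 -> verify (id 13, depends_on=10, level 1).
Iteration 2: join on id=10 -> deploy (id 10, depends_on=6, level 2).
Iteration 3: join on id=6 -> scan (id 6, depends_on=3, level 3).
Iteration 4: join on id=3 -> tag (id 3, depends_on=2, level 4).
Iteration 5: join on id=2 -> parse (id 2, depends_on=1, level 5).
Iteration 6: join on id=1 -> release (id 1, depends_on=NULL, level 6).
Iteration 7: depends_on is NULL; no match; recursion stops.
SUM(level) = 0 + 1 + 2 + 3 + 4 + 5 + 6 = 21.

21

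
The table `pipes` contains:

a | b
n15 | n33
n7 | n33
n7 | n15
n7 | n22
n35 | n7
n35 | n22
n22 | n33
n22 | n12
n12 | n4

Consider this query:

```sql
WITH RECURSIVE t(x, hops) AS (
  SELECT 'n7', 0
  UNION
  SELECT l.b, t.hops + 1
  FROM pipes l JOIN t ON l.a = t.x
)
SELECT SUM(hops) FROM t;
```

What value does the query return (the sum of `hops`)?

10

Base: (n7, hops=0).
Iteration 1: edges from {n7} -> (n15, hops=1), (n22, hops=1), (n33, hops=1).
Iteration 2: edges from {n15,n22,n33} -> (n12, hops=2), (n33, hops=2). [UNION drops 1 duplicate row(s)]
Iteration 3: edges from {n12,n33} -> (n4, hops=3).
Iteration 4: no outgoing edges from {n4}; recursion stops.
SUM(hops) = 0 + 1 + 1 + 1 + 2 + 2 + 3 = 10.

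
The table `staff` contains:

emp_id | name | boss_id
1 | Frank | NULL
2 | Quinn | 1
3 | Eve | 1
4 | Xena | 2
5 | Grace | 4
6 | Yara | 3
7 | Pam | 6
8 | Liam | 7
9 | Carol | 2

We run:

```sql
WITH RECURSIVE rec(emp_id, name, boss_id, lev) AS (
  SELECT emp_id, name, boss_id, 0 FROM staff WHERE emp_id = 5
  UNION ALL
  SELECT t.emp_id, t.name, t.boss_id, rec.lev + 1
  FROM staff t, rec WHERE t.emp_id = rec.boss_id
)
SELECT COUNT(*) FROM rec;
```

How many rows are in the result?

4

Base: emp_id=5 (Grace), boss_id=4, lev 0.
Iteration 1: join on emp_id=4 -> Xena (id 4, boss_id=2, lev 1).
Iteration 2: join on emp_id=2 -> Quinn (id 2, boss_id=1, lev 2).
Iteration 3: join on emp_id=1 -> Frank (id 1, boss_id=NULL, lev 3).
Iteration 4: boss_id is NULL; no match; recursion stops.
Total rows emitted: 4.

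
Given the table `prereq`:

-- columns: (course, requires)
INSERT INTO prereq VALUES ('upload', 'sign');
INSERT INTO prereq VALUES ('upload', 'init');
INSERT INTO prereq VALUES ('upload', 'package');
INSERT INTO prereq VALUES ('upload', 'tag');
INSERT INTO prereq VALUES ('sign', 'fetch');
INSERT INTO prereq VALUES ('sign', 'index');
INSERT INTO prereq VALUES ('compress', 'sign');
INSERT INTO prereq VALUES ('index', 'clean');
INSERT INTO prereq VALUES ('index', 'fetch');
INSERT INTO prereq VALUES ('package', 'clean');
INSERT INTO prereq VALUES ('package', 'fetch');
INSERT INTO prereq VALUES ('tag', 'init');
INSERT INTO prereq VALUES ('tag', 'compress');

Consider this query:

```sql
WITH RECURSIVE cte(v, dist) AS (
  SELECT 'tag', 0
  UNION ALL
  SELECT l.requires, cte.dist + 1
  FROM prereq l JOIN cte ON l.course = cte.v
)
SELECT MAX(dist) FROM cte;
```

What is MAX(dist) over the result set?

4

Base: (tag, dist=0).
Iteration 1: edges from {tag} -> (compress, dist=1), (init, dist=1).
Iteration 2: edges from {compress,init} -> (sign, dist=2).
Iteration 3: edges from {sign} -> (fetch, dist=3), (index, dist=3).
Iteration 4: edges from {fetch,index} -> (clean, dist=4), (fetch, dist=4).
Iteration 5: no outgoing edges from {clean,fetch}; recursion stops.
dist values: 0, 1, 1, 2, 3, 3, 4, 4; the maximum is 4.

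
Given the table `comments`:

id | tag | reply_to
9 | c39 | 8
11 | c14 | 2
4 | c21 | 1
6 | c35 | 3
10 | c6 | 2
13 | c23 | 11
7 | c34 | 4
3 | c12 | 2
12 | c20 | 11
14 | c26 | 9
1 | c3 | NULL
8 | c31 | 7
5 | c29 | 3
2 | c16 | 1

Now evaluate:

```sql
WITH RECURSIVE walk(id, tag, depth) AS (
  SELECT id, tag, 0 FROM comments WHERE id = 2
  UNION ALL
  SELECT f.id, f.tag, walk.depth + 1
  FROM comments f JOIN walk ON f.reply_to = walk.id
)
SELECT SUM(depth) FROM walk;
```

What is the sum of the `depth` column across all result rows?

11

Base: id=2 (c16) at depth 0.
Iteration 1: rows with reply_to in {2} -> c12 (id 3, depth 1), c6 (id 10, depth 1), c14 (id 11, depth 1).
Iteration 2: rows with reply_to in {3,10,11} -> c29 (id 5, depth 2), c35 (id 6, depth 2), c20 (id 12, depth 2), c23 (id 13, depth 2).
Iteration 3: no rows with reply_to in {5,6,12,13}; recursion stops.
SUM(depth) = 0 + 1 + 1 + 1 + 2 + 2 + 2 + 2 = 11.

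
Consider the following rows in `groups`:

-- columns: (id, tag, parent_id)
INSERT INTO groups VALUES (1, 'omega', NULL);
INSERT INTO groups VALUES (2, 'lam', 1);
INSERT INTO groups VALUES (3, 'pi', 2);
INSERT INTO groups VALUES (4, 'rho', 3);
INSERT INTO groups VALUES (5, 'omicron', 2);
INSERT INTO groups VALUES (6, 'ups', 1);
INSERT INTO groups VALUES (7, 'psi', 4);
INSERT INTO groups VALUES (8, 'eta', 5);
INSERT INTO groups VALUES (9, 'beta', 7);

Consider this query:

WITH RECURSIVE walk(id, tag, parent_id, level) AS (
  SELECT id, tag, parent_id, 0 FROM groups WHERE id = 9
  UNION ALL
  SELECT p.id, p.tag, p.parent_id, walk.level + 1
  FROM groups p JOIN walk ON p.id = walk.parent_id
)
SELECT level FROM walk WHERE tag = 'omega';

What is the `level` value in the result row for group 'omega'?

Base: id=9 (beta), parent_id=7, level 0.
Iteration 1: join on id=7 -> psi (id 7, parent_id=4, level 1).
Iteration 2: join on id=4 -> rho (id 4, parent_id=3, level 2).
Iteration 3: join on id=3 -> pi (id 3, parent_id=2, level 3).
Iteration 4: join on id=2 -> lam (id 2, parent_id=1, level 4).
Iteration 5: join on id=1 -> omega (id 1, parent_id=NULL, level 5).
Iteration 6: parent_id is NULL; no match; recursion stops.

5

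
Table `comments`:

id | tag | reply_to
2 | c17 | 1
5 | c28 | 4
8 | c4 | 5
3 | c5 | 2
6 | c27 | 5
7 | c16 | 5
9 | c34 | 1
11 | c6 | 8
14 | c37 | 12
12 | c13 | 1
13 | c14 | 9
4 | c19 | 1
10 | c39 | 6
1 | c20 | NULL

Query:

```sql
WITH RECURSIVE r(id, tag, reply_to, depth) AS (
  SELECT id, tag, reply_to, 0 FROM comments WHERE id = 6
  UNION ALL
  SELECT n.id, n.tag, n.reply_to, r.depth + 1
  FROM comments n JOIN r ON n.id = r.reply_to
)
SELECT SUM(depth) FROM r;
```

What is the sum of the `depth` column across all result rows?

Base: id=6 (c27), reply_to=5, depth 0.
Iteration 1: join on id=5 -> c28 (id 5, reply_to=4, depth 1).
Iteration 2: join on id=4 -> c19 (id 4, reply_to=1, depth 2).
Iteration 3: join on id=1 -> c20 (id 1, reply_to=NULL, depth 3).
Iteration 4: reply_to is NULL; no match; recursion stops.
SUM(depth) = 0 + 1 + 2 + 3 = 6.

6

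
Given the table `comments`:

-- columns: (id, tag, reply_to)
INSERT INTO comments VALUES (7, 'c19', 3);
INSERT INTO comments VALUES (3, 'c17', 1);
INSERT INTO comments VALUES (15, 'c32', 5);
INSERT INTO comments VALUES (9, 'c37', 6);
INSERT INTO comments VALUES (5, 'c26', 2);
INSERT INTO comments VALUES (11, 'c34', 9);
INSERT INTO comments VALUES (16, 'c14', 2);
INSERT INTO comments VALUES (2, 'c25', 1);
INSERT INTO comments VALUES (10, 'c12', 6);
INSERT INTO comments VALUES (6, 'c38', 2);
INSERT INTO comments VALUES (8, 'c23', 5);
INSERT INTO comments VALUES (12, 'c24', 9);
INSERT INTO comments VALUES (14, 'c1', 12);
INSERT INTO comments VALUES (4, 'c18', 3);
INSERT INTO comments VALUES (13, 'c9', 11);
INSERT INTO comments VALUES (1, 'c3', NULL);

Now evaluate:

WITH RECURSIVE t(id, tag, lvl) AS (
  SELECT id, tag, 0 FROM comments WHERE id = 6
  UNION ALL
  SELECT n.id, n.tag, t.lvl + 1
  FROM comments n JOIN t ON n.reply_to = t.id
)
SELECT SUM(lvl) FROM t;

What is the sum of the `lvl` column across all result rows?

Base: id=6 (c38) at lvl 0.
Iteration 1: rows with reply_to in {6} -> c37 (id 9, lvl 1), c12 (id 10, lvl 1).
Iteration 2: rows with reply_to in {9,10} -> c34 (id 11, lvl 2), c24 (id 12, lvl 2).
Iteration 3: rows with reply_to in {11,12} -> c9 (id 13, lvl 3), c1 (id 14, lvl 3).
Iteration 4: no rows with reply_to in {13,14}; recursion stops.
SUM(lvl) = 0 + 1 + 1 + 2 + 2 + 3 + 3 = 12.

12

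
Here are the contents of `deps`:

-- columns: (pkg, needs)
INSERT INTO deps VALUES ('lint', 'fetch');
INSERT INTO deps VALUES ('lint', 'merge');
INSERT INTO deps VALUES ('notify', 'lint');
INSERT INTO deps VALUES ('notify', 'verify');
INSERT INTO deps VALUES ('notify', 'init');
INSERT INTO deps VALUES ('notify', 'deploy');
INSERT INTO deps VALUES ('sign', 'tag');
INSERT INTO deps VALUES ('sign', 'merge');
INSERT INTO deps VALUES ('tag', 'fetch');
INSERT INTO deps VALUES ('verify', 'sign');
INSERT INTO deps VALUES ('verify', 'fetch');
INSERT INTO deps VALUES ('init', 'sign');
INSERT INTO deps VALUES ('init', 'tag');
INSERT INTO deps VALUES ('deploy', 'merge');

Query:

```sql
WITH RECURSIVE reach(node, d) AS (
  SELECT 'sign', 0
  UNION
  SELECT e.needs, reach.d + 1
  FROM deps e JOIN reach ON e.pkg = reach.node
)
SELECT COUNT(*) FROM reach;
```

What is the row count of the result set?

Base: (sign, d=0).
Iteration 1: edges from {sign} -> (merge, d=1), (tag, d=1).
Iteration 2: edges from {merge,tag} -> (fetch, d=2).
Iteration 3: no outgoing edges from {fetch}; recursion stops.
Total rows emitted: 4.

4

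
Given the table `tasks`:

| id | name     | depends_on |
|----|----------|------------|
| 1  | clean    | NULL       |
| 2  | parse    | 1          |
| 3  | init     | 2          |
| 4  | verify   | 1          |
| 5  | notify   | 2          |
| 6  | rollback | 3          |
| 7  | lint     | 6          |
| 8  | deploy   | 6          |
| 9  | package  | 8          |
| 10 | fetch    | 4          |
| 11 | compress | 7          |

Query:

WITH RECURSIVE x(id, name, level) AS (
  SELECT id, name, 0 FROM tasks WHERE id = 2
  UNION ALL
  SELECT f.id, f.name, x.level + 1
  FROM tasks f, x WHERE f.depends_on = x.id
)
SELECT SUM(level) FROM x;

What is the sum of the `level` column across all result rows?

Base: id=2 (parse) at level 0.
Iteration 1: rows with depends_on in {2} -> init (id 3, level 1), notify (id 5, level 1).
Iteration 2: rows with depends_on in {3,5} -> rollback (id 6, level 2).
Iteration 3: rows with depends_on in {6} -> lint (id 7, level 3), deploy (id 8, level 3).
Iteration 4: rows with depends_on in {7,8} -> package (id 9, level 4), compress (id 11, level 4).
Iteration 5: no rows with depends_on in {9,11}; recursion stops.
SUM(level) = 0 + 1 + 1 + 2 + 3 + 3 + 4 + 4 = 18.

18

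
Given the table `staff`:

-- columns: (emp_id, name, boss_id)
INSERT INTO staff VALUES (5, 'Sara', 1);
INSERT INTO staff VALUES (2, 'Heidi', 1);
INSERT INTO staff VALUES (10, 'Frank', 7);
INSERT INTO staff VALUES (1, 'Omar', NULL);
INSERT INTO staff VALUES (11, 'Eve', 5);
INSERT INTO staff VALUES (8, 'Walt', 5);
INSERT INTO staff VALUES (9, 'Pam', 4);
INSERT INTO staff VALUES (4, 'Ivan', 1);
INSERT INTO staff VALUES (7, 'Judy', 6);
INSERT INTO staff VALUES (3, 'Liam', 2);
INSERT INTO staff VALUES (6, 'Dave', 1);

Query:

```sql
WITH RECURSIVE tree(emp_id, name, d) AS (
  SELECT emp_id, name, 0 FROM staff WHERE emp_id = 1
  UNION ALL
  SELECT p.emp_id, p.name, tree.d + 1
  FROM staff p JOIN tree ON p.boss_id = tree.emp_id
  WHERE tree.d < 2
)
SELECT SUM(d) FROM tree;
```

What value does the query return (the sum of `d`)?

14

Base: emp_id=1 (Omar) at d 0.
Iteration 1: rows with boss_id in {1} -> Heidi (id 2, d 1), Ivan (id 4, d 1), Sara (id 5, d 1), Dave (id 6, d 1).
Iteration 2: rows with boss_id in {2,4,5,6} -> Liam (id 3, d 2), Judy (id 7, d 2), Walt (id 8, d 2), Pam (id 9, d 2), Eve (id 11, d 2).
Iteration 3: d < 2 fails for all current rows; recursion stops.
SUM(d) = 0 + 1 + 1 + 1 + 1 + 2 + 2 + 2 + 2 + 2 = 14.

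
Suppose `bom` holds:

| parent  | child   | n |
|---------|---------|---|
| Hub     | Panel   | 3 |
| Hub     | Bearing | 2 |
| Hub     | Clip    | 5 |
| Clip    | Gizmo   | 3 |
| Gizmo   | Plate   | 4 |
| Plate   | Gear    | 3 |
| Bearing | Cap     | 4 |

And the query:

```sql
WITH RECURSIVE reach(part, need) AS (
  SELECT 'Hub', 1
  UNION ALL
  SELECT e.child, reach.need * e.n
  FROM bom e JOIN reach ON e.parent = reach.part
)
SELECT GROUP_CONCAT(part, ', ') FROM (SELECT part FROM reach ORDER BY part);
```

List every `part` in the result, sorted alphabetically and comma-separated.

Base: (Hub, need=1).
Iteration 1: components of {Hub} -> Bearing = 1*2 = 2, Clip = 1*5 = 5, Panel = 1*3 = 3.
Iteration 2: components of {Bearing,Clip,Panel} -> Cap = 2*4 = 8, Gizmo = 5*3 = 15.
Iteration 3: components of {Cap,Gizmo} -> Plate = 15*4 = 60.
Iteration 4: components of {Plate} -> Gear = 60*3 = 180.
Iteration 5: no further components; recursion stops.

Bearing, Cap, Clip, Gear, Gizmo, Hub, Panel, Plate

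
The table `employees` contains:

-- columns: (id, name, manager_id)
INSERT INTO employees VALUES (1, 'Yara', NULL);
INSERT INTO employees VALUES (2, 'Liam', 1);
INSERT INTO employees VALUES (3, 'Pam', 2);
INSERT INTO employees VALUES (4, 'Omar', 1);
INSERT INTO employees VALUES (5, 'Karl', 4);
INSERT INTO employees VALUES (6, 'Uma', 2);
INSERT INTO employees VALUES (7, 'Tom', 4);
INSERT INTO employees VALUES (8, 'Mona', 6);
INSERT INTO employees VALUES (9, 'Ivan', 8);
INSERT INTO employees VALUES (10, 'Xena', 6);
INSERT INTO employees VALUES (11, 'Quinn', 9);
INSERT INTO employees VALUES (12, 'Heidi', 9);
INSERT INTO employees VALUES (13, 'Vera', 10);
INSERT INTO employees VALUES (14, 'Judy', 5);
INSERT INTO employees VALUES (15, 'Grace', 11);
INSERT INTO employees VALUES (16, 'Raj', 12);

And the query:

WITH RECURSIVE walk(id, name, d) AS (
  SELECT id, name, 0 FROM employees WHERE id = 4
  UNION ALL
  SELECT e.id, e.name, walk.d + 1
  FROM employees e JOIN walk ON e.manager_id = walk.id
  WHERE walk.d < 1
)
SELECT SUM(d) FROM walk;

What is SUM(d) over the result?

2

Base: id=4 (Omar) at d 0.
Iteration 1: rows with manager_id in {4} -> Karl (id 5, d 1), Tom (id 7, d 1).
Iteration 2: d < 1 fails for all current rows; recursion stops.
SUM(d) = 0 + 1 + 1 = 2.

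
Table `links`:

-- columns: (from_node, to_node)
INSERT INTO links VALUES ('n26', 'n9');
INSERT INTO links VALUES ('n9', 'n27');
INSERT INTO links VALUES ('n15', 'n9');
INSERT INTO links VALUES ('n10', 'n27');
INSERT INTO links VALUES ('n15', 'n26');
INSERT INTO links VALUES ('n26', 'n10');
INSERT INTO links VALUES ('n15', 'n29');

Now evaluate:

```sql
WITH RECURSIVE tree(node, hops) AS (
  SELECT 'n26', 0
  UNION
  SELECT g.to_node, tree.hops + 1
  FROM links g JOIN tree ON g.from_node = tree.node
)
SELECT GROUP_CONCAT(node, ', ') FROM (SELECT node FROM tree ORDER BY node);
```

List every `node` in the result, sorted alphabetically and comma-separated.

n10, n26, n27, n9

Base: (n26, hops=0).
Iteration 1: edges from {n26} -> (n10, hops=1), (n9, hops=1).
Iteration 2: edges from {n10,n9} -> (n27, hops=2). [UNION drops 1 duplicate row(s)]
Iteration 3: no outgoing edges from {n27}; recursion stops.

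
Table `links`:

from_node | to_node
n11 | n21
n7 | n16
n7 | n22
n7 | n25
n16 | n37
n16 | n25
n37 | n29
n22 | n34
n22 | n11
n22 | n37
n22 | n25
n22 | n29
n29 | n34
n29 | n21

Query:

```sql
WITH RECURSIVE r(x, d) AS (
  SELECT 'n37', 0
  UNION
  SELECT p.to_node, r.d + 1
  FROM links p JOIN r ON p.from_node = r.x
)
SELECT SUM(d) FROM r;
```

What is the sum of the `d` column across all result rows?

5

Base: (n37, d=0).
Iteration 1: edges from {n37} -> (n29, d=1).
Iteration 2: edges from {n29} -> (n21, d=2), (n34, d=2).
Iteration 3: no outgoing edges from {n21,n34}; recursion stops.
SUM(d) = 0 + 1 + 2 + 2 = 5.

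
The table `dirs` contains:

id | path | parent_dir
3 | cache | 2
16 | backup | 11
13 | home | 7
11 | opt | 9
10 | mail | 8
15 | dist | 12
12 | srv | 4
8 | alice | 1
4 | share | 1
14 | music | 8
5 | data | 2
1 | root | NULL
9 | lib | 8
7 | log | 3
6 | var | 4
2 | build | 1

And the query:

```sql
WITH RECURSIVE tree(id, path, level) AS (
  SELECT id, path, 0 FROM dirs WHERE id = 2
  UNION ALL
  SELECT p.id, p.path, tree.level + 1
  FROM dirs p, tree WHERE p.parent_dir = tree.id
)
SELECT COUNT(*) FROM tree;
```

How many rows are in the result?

5

Base: id=2 (build) at level 0.
Iteration 1: rows with parent_dir in {2} -> cache (id 3, level 1), data (id 5, level 1).
Iteration 2: rows with parent_dir in {3,5} -> log (id 7, level 2).
Iteration 3: rows with parent_dir in {7} -> home (id 13, level 3).
Iteration 4: no rows with parent_dir in {13}; recursion stops.
Total rows emitted: 5.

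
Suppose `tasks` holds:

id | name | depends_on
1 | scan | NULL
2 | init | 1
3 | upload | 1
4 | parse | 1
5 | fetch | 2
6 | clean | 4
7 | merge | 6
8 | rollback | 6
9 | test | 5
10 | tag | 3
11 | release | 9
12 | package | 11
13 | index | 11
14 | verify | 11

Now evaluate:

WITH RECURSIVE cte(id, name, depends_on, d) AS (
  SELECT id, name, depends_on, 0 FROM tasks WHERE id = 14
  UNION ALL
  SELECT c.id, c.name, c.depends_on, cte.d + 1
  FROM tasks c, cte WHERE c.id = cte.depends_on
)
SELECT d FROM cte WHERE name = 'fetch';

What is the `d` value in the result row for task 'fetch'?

Base: id=14 (verify), depends_on=11, d 0.
Iteration 1: join on id=11 -> release (id 11, depends_on=9, d 1).
Iteration 2: join on id=9 -> test (id 9, depends_on=5, d 2).
Iteration 3: join on id=5 -> fetch (id 5, depends_on=2, d 3).
Iteration 4: join on id=2 -> init (id 2, depends_on=1, d 4).
Iteration 5: join on id=1 -> scan (id 1, depends_on=NULL, d 5).
Iteration 6: depends_on is NULL; no match; recursion stops.

3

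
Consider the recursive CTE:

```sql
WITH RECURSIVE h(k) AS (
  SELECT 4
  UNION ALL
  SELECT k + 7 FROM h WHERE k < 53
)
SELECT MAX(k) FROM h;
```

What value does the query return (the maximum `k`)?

Base: k=4.
Iteration 1: 4 < 53 holds -> k = 4 + 7 = 11.
Iteration 2: 11 < 53 holds -> k = 11 + 7 = 18.
Iteration 3: 18 < 53 holds -> k = 18 + 7 = 25.
Iteration 4: 25 < 53 holds -> k = 25 + 7 = 32.
Iteration 5: 32 < 53 holds -> k = 32 + 7 = 39.
Iteration 6: 39 < 53 holds -> k = 39 + 7 = 46.
Iteration 7: 46 < 53 holds -> k = 46 + 7 = 53.
Iteration 8: 53 < 53 fails; recursion stops.
k values: 4, 11, 18, 25, 32, 39, 46, 53; the maximum is 53.

53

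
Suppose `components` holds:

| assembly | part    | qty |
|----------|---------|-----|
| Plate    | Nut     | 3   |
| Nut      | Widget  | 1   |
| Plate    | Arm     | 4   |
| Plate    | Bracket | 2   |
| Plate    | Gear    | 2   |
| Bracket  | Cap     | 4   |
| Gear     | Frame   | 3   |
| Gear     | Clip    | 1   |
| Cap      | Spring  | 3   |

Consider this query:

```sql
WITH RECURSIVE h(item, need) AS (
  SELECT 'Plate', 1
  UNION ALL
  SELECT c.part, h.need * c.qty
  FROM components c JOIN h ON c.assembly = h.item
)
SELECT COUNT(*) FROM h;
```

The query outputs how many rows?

Base: (Plate, need=1).
Iteration 1: components of {Plate} -> Arm = 1*4 = 4, Bracket = 1*2 = 2, Gear = 1*2 = 2, Nut = 1*3 = 3.
Iteration 2: components of {Arm,Bracket,Gear,Nut} -> Cap = 2*4 = 8, Clip = 2*1 = 2, Frame = 2*3 = 6, Widget = 3*1 = 3.
Iteration 3: components of {Cap,Clip,Frame,Widget} -> Spring = 8*3 = 24.
Iteration 4: no further components; recursion stops.
Total rows emitted: 10.

10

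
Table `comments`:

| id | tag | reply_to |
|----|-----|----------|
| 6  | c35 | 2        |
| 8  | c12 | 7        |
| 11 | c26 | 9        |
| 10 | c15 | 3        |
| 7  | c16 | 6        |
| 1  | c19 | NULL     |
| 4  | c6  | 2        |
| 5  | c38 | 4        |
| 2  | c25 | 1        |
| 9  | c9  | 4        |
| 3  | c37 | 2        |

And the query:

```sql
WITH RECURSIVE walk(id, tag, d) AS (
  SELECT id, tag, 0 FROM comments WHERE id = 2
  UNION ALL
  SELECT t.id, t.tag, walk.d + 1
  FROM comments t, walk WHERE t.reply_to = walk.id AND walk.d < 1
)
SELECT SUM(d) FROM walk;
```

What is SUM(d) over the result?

3

Base: id=2 (c25) at d 0.
Iteration 1: rows with reply_to in {2} -> c37 (id 3, d 1), c6 (id 4, d 1), c35 (id 6, d 1).
Iteration 2: d < 1 fails for all current rows; recursion stops.
SUM(d) = 0 + 1 + 1 + 1 = 3.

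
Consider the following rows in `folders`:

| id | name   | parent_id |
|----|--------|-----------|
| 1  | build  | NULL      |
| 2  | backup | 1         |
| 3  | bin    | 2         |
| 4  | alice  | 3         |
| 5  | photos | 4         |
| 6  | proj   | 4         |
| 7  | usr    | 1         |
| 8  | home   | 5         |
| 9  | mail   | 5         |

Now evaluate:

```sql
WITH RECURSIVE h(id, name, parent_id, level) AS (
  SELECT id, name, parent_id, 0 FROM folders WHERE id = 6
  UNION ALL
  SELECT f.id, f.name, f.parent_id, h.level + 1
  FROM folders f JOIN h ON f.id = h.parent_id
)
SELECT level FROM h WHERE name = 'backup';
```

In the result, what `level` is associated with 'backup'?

Base: id=6 (proj), parent_id=4, level 0.
Iteration 1: join on id=4 -> alice (id 4, parent_id=3, level 1).
Iteration 2: join on id=3 -> bin (id 3, parent_id=2, level 2).
Iteration 3: join on id=2 -> backup (id 2, parent_id=1, level 3).
Iteration 4: join on id=1 -> build (id 1, parent_id=NULL, level 4).
Iteration 5: parent_id is NULL; no match; recursion stops.

3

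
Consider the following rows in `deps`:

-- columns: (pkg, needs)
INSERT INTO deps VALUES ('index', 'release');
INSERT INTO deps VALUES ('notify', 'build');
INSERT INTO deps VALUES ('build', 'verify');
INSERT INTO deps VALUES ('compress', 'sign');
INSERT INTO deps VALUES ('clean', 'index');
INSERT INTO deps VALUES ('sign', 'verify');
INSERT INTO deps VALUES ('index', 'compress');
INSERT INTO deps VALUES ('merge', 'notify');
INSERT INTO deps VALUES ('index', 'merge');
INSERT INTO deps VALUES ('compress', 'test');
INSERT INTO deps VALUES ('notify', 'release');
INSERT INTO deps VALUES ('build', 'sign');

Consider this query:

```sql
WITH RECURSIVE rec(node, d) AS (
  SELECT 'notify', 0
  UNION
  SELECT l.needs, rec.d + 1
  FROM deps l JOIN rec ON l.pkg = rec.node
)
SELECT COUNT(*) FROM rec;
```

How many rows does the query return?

6

Base: (notify, d=0).
Iteration 1: edges from {notify} -> (build, d=1), (release, d=1).
Iteration 2: edges from {build,release} -> (sign, d=2), (verify, d=2).
Iteration 3: edges from {sign,verify} -> (verify, d=3).
Iteration 4: no outgoing edges from {verify}; recursion stops.
Total rows emitted: 6.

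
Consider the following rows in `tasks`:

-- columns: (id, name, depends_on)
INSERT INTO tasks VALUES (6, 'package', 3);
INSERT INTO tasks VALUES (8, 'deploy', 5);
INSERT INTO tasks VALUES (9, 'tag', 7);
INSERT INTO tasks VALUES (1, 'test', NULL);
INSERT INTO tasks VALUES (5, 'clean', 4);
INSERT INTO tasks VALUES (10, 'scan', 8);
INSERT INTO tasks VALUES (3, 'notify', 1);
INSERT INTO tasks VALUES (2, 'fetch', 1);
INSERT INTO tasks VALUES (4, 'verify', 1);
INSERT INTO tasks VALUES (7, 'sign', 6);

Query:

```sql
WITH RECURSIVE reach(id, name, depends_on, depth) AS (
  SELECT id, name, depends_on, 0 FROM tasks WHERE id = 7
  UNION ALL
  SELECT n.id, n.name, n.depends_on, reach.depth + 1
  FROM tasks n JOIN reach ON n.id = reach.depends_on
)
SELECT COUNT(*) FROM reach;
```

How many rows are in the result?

4

Base: id=7 (sign), depends_on=6, depth 0.
Iteration 1: join on id=6 -> package (id 6, depends_on=3, depth 1).
Iteration 2: join on id=3 -> notify (id 3, depends_on=1, depth 2).
Iteration 3: join on id=1 -> test (id 1, depends_on=NULL, depth 3).
Iteration 4: depends_on is NULL; no match; recursion stops.
Total rows emitted: 4.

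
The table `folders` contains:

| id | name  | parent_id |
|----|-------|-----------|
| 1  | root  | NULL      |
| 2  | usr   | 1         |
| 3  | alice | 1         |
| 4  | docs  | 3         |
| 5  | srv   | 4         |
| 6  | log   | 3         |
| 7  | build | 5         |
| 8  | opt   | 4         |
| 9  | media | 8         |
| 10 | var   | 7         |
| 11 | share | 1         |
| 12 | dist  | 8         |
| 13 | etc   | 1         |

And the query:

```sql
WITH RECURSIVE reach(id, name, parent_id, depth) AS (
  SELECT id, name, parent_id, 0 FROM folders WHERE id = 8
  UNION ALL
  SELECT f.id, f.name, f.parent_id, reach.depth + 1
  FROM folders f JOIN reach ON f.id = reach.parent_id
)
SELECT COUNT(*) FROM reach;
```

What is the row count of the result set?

Base: id=8 (opt), parent_id=4, depth 0.
Iteration 1: join on id=4 -> docs (id 4, parent_id=3, depth 1).
Iteration 2: join on id=3 -> alice (id 3, parent_id=1, depth 2).
Iteration 3: join on id=1 -> root (id 1, parent_id=NULL, depth 3).
Iteration 4: parent_id is NULL; no match; recursion stops.
Total rows emitted: 4.

4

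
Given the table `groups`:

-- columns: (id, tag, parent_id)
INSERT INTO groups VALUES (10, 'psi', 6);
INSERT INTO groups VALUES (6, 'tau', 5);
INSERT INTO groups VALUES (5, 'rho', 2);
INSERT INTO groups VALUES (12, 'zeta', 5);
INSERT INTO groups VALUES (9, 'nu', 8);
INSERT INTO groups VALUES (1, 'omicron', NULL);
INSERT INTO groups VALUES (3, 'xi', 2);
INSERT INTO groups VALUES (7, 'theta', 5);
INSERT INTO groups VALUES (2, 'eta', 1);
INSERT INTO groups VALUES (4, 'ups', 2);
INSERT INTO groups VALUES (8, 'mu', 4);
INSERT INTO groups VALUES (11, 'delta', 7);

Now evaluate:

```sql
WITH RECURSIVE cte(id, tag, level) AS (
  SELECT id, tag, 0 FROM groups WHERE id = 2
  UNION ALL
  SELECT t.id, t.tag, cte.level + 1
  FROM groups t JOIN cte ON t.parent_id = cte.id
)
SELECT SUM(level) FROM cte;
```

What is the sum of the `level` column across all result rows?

20

Base: id=2 (eta) at level 0.
Iteration 1: rows with parent_id in {2} -> xi (id 3, level 1), ups (id 4, level 1), rho (id 5, level 1).
Iteration 2: rows with parent_id in {3,4,5} -> tau (id 6, level 2), theta (id 7, level 2), mu (id 8, level 2), zeta (id 12, level 2).
Iteration 3: rows with parent_id in {6,7,8,12} -> nu (id 9, level 3), psi (id 10, level 3), delta (id 11, level 3).
Iteration 4: no rows with parent_id in {9,10,11}; recursion stops.
SUM(level) = 0 + 1 + 1 + 1 + 2 + 2 + 2 + 2 + 3 + 3 + 3 = 20.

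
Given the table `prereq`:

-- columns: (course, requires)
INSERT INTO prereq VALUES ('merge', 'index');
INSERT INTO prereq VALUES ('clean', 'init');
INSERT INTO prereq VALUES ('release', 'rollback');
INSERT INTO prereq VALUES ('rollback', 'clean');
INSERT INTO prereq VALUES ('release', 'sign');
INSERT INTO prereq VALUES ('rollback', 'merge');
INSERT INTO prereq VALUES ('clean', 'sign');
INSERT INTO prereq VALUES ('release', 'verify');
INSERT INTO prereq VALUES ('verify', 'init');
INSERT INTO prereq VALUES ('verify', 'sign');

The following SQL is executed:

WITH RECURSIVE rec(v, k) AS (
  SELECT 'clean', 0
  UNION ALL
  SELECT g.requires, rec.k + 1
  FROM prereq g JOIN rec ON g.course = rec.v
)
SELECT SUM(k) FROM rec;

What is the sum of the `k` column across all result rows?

2

Base: (clean, k=0).
Iteration 1: edges from {clean} -> (init, k=1), (sign, k=1).
Iteration 2: no outgoing edges from {init,sign}; recursion stops.
SUM(k) = 0 + 1 + 1 = 2.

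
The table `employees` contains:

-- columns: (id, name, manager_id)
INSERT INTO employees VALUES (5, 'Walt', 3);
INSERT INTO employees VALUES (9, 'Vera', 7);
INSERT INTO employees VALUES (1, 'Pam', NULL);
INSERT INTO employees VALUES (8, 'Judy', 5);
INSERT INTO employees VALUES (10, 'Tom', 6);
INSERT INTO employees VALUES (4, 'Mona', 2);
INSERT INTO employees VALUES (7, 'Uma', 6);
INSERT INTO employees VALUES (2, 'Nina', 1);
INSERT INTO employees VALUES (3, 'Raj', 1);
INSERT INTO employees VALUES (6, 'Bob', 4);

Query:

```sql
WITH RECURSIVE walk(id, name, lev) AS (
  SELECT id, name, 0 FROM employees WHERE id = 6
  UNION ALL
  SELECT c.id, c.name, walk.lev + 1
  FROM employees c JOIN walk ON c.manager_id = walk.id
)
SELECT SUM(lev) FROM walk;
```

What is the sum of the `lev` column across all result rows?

4

Base: id=6 (Bob) at lev 0.
Iteration 1: rows with manager_id in {6} -> Uma (id 7, lev 1), Tom (id 10, lev 1).
Iteration 2: rows with manager_id in {7,10} -> Vera (id 9, lev 2).
Iteration 3: no rows with manager_id in {9}; recursion stops.
SUM(lev) = 0 + 1 + 1 + 2 = 4.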